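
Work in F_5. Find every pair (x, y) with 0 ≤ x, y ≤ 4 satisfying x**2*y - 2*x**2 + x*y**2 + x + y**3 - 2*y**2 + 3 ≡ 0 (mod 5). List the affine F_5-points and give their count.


Affine F_5-points: {(0, 4), (4, 0), (4, 4)}; count = 3.

For each of the 25 pairs (x, y) ∈ F_5², evaluate f(x, y) mod 5. Record the zeros.
  x = 0: [0↦3, 1↦2, 2↦3, 3↦2, 4↦0]  zeros at y ∈ {4}
  x = 1: [0↦2, 1↦3, 2↦3, 3↦3, 4↦4]  zeros at y ∈ ∅
  x = 2: [0↦2, 1↦2, 2↦3, 3↦1, 4↦2]  zeros at y ∈ ∅
  x = 3: [0↦3, 1↦4, 2↦3, 3↦1, 4↦4]  zeros at y ∈ ∅
  x = 4: [0↦0, 1↦4, 2↦3, 3↦3, 4↦0]  zeros at y ∈ {0, 4}
Collecting zeros: affine points = {(0, 4), (4, 0), (4, 4)}.
Total count |C(F_5)_aff| = 3.


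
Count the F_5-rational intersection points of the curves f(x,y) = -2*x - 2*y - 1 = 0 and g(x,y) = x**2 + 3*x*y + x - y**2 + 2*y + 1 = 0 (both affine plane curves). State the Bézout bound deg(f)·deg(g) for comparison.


Common zeros: ∅; count = 0; Bézout bound = 2.

deg(f) = 1, deg(g) = 2, so Bézout bound = 2.
Scan x ∈ F_5. For each x, list the y ∈ F_5 with f(x, y) ≡ 0 and those with g(x, y) ≡ 0 (mod 5); the common zeros in that column are the intersection.
  x = 0: f ≡ 0 at y ∈ {2}; g ≡ 0 at y ∈ ∅; common: ∅.
  x = 1: f ≡ 0 at y ∈ {1}; g ≡ 0 at y ∈ ∅; common: ∅.
  x = 2: f ≡ 0 at y ∈ {0}; g ≡ 0 at y ∈ ∅; common: ∅.
  x = 3: f ≡ 0 at y ∈ {4}; g ≡ 0 at y ∈ ∅; common: ∅.
  x = 4: f ≡ 0 at y ∈ {3}; g ≡ 0 at y ∈ {2}; common: ∅.
Collecting: common zeros = ∅, so the count is 0.
Comparison with the Bézout bound: 0 ≤ 2 = deg(f)·deg(g), as expected for curves with no common component (the affine F_5-count falls short of the bound because intersections may lie at infinity, over extension fields, or carry multiplicity).


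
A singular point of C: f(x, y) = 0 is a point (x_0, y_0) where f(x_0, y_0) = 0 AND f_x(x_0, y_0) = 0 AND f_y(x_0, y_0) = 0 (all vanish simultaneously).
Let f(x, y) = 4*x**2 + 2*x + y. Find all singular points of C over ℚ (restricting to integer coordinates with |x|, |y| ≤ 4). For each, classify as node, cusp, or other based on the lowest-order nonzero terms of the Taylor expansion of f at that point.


No singular points in the scanned grid; C is smooth there.

Compute partial derivatives:
  f_x = 8*x + 2.
  f_y = 1.
f_y = 1 is a nonzero constant, so f_y never vanishes: no point (x, y) can satisfy f = f_x = f_y = 0. In particular no (x, y) ∈ {−4, ..., 4}² is singular; the curve is smooth.


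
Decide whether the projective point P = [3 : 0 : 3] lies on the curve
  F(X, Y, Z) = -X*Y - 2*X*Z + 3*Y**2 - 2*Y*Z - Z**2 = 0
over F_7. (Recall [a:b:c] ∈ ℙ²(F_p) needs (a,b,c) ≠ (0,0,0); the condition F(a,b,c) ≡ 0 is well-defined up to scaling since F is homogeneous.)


F(3,0,3) ≡ 1 (mod 7); P is NOT on the curve.

Evaluate F(3, 0, 3) term-by-term (mod 7).
  -X*Y ↦ -1·3·0·1 = 0
  -2*X*Z ↦ -2·3·1·3 = -18
  3*Y**2 ↦ 3·1·0·1 = 0
  -2*Y*Z ↦ -2·1·0·3 = 0
  -Z**2 ↦ -1·1·1·9 = -9
Sum: F(3, 0, 3) = (0) + (-18) + (0) + (0) + (-9) = -27.
Reducing mod 7: -27 ≡ 1 (mod 7).
Since F(a, b, c) ≡ 1 ≠ 0 (mod 7), P does NOT lie on the curve.


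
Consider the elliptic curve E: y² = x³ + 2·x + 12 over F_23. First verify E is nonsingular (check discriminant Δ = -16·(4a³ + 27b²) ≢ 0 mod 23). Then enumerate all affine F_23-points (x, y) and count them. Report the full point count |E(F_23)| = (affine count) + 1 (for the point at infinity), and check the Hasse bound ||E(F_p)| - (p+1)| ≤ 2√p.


Affine points = {(0, 9), (0, 14), (2, 1), (2, 22), (5, 3), (5, 20), (7, 1), (7, 22), (9, 0), (11, 10), (11, 13), (12, 4), (12, 19), (13, 2), (13, 21), (14, 1), (14, 22), (15, 6), (15, 17), (16, 0), (19, 3), (19, 20), (20, 5), (20, 18), (21, 0), (22, 3), (22, 20)}; affine count = 27; |E(F_23)| = 28.

Discriminant check: Δ ∝ 4a³ + 27b² = 4·2³ + 27·12² = 4·8 + 27·144 ≡ 10 (mod 23). Nonzero ⇒ E is nonsingular.
For each x ∈ F_23, compute rhs = x³ + 2·x + 12 mod 23, then count y ∈ F_23 with y² ≡ rhs.
  x = 0: rhs = 12, matching y values: 9, 14 (2 points).
  x = 1: rhs = 15, matching y values: none (0 points).
  x = 2: rhs = 1, matching y values: 1, 22 (2 points).
  x = 3: rhs = 22, matching y values: none (0 points).
  x = 4: rhs = 15, matching y values: none (0 points).
  x = 5: rhs = 9, matching y values: 3, 20 (2 points).
  x = 6: rhs = 10, matching y values: none (0 points).
  x = 7: rhs = 1, matching y values: 1, 22 (2 points).
  x = 8: rhs = 11, matching y values: none (0 points).
  x = 9: rhs = 0, matching y values: 0 (1 points).
  x = 10: rhs = 20, matching y values: none (0 points).
  x = 11: rhs = 8, matching y values: 10, 13 (2 points).
  x = 12: rhs = 16, matching y values: 4, 19 (2 points).
  x = 13: rhs = 4, matching y values: 2, 21 (2 points).
  x = 14: rhs = 1, matching y values: 1, 22 (2 points).
  x = 15: rhs = 13, matching y values: 6, 17 (2 points).
  x = 16: rhs = 0, matching y values: 0 (1 points).
  x = 17: rhs = 14, matching y values: none (0 points).
  x = 18: rhs = 15, matching y values: none (0 points).
  x = 19: rhs = 9, matching y values: 3, 20 (2 points).
  x = 20: rhs = 2, matching y values: 5, 18 (2 points).
  x = 21: rhs = 0, matching y values: 0 (1 points).
  x = 22: rhs = 9, matching y values: 3, 20 (2 points).
Total affine count: 27.
Full point count |E(F_23)| = 27 + 1 = 28.
Hasse bound: |28 − (23+1)| = |4| = 4 ≤ 2√23 ≈ 9.5917 ✓.


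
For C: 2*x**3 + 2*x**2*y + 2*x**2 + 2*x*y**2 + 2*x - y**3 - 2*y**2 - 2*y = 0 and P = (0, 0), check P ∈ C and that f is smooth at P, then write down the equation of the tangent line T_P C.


Tangent line at P: 2*x - 2*y = 0.

Step 1: f(0, 0) = 0, so P lies on C.
Step 2: partial derivatives
  f_x(x, y) = 6*x**2 + 4*x*y + 4*x + 2*y**2 + 2, f_y(x, y) = 2*x**2 + 4*x*y - 3*y**2 - 4*y - 2.
  f_x(P) = 2, f_y(P) = -2 (gradient nonzero, so P is smooth).
Step 3: tangent line at P: 2·(x − 0) + -2·(y − 0) = 0.
Expanding: 2*x - 2*y = 0.


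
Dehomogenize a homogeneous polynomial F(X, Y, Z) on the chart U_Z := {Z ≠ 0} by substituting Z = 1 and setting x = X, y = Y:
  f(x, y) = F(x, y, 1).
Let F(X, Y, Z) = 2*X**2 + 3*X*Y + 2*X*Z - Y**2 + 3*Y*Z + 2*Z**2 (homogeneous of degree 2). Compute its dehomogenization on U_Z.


f(x, y) = 2*x**2 + 3*x*y + 2*x - y**2 + 3*y + 2

On U_Z we set Z = 1. Each monomial c·X^i·Y^j·Z^k in F becomes c·x^i·y^j·1^k = c·x^i·y^j.
Substituting Z = 1: F(X, Y, 1) = 2*x**2 + 3*x*y + 2*x - y**2 + 3*y + 2.
Note: deg(f) ≤ deg(F) = 2; strict inequality happens when F is divisible by Z (lost terms).


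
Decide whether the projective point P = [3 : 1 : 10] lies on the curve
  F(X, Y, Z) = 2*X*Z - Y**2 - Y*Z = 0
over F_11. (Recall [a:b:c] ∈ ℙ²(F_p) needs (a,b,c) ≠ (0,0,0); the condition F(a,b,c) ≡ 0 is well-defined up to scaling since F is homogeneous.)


F(3,1,10) ≡ 5 (mod 11); P is NOT on the curve.

Evaluate F(3, 1, 10) term-by-term (mod 11).
  2*X*Z ↦ 2·3·1·10 = 60
  -Y**2 ↦ -1·1·1·1 = -1
  -Y*Z ↦ -1·1·1·10 = -10
Sum: F(3, 1, 10) = (60) + (-1) + (-10) = 49.
Reducing mod 11: 49 ≡ 5 (mod 11).
Since F(a, b, c) ≡ 5 ≠ 0 (mod 11), P does NOT lie on the curve.


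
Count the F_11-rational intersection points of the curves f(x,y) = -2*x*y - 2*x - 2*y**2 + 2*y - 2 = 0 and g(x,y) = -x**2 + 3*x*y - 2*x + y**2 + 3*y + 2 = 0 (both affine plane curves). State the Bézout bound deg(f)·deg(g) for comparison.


Common zeros: ∅; count = 0; Bézout bound = 4.

deg(f) = 2, deg(g) = 2, so Bézout bound = 4.
Scan x ∈ F_11. For each x, list the y ∈ F_11 with f(x, y) ≡ 0 and those with g(x, y) ≡ 0 (mod 11); the common zeros in that column are the intersection.
  x = 0: f ≡ 0 at y ∈ ∅; g ≡ 0 at y ∈ {9, 10}; common: ∅.
  x = 1: f ≡ 0 at y ∈ {3, 8}; g ≡ 0 at y ∈ ∅; common: ∅.
  x = 2: f ≡ 0 at y ∈ {5}; g ≡ 0 at y ∈ ∅; common: ∅.
  x = 3: f ≡ 0 at y ∈ ∅; g ≡ 0 at y ∈ {1, 9}; common: ∅.
  x = 4: f ≡ 0 at y ∈ {4}; g ≡ 0 at y ∈ {0, 7}; common: ∅.
  x = 5: f ≡ 0 at y ∈ {1, 6}; g ≡ 0 at y ∈ {0, 4}; common: ∅.
  x = 6: f ≡ 0 at y ∈ ∅; g ≡ 0 at y ∈ {2, 10}; common: ∅.
  x = 7: f ≡ 0 at y ∈ {7, 9}; g ≡ 0 at y ∈ ∅; common: ∅.
  x = 8: f ≡ 0 at y ∈ ∅; g ≡ 0 at y ∈ ∅; common: ∅.
  x = 9: f ≡ 0 at y ∈ ∅; g ≡ 0 at y ∈ {1, 2}; common: ∅.
  x = 10: f ≡ 0 at y ∈ {0, 2}; g ≡ 0 at y ∈ ∅; common: ∅.
Collecting: common zeros = ∅, so the count is 0.
Comparison with the Bézout bound: 0 ≤ 4 = deg(f)·deg(g), as expected for curves with no common component (the affine F_11-count falls short of the bound because intersections may lie at infinity, over extension fields, or carry multiplicity).


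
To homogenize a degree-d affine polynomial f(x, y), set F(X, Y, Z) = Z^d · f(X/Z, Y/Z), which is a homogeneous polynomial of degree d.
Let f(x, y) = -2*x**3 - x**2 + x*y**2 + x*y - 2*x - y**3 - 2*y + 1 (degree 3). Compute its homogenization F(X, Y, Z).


F(X, Y, Z) = -2*X**3 - X**2*Z + X*Y**2 + X*Y*Z - 2*X*Z**2 - Y**3 - 2*Y*Z**2 + Z**3

deg(f) = 3.
Substitute x = X/Z, y = Y/Z into f, then multiply by Z^3.
  monomial -2·x^3·y^0 ↦ -2·X^3·Y^0·Z^0.
  monomial -1·x^2·y^0 ↦ -1·X^2·Y^0·Z^1.
  monomial 1·x^1·y^2 ↦ 1·X^1·Y^2·Z^0.
  monomial 1·x^1·y^1 ↦ 1·X^1·Y^1·Z^1.
  monomial -2·x^1·y^0 ↦ -2·X^1·Y^0·Z^2.
  monomial -1·x^0·y^3 ↦ -1·X^0·Y^3·Z^0.
  monomial -2·x^0·y^1 ↦ -2·X^0·Y^1·Z^2.
  monomial 1·x^0·y^0 ↦ 1·X^0·Y^0·Z^3.
Collecting: F(X, Y, Z) = -2*X**3 - X**2*Z + X*Y**2 + X*Y*Z - 2*X*Z**2 - Y**3 - 2*Y*Z**2 + Z**3.


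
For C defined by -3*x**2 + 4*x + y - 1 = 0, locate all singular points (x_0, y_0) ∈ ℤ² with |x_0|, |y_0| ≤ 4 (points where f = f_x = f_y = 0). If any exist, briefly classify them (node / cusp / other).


No singular points in the scanned grid; C is smooth there.

Compute partial derivatives:
  f_x = 4 - 6*x.
  f_y = 1.
f_y = 1 is a nonzero constant, so f_y never vanishes: no point (x, y) can satisfy f = f_x = f_y = 0. In particular no (x, y) ∈ {−4, ..., 4}² is singular; the curve is smooth.


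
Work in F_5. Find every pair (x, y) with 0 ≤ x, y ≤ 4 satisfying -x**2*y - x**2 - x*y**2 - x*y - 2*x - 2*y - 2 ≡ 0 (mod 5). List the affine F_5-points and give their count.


Affine F_5-points: {(0, 4), (1, 0), (1, 1), (2, 0), (2, 1)}; count = 5.

For each of the 25 pairs (x, y) ∈ F_5², evaluate f(x, y) mod 5. Record the zeros.
  x = 0: [0↦3, 1↦1, 2↦4, 3↦2, 4↦0]  zeros at y ∈ {4}
  x = 1: [0↦0, 1↦0, 2↦3, 3↦4, 4↦3]  zeros at y ∈ {0, 1}
  x = 2: [0↦0, 1↦0, 2↦1, 3↦3, 4↦1]  zeros at y ∈ {0, 1}
  x = 3: [0↦3, 1↦1, 2↦3, 3↦4, 4↦4]  zeros at y ∈ ∅
  x = 4: [0↦4, 1↦3, 2↦4, 3↦2, 4↦2]  zeros at y ∈ ∅
Collecting zeros: affine points = {(0, 4), (1, 0), (1, 1), (2, 0), (2, 1)}.
Total count |C(F_5)_aff| = 5.


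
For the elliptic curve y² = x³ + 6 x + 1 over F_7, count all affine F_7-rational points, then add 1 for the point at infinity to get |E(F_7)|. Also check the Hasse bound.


Affine points = {(0, 1), (0, 6), (1, 1), (1, 6), (2, 0), (3, 2), (3, 5), (5, 3), (5, 4), (6, 1), (6, 6)}; affine count = 11; |E(F_7)| = 12.

Discriminant check: Δ ∝ 4a³ + 27b² = 4·6³ + 27·1² = 4·216 + 27·1 ≡ 2 (mod 7). Nonzero ⇒ E is nonsingular.
For each x ∈ F_7, compute rhs = x³ + 6·x + 1 mod 7, then count y ∈ F_7 with y² ≡ rhs.
  x = 0: rhs = 1, matching y values: 1, 6 (2 points).
  x = 1: rhs = 1, matching y values: 1, 6 (2 points).
  x = 2: rhs = 0, matching y values: 0 (1 points).
  x = 3: rhs = 4, matching y values: 2, 5 (2 points).
  x = 4: rhs = 5, matching y values: none (0 points).
  x = 5: rhs = 2, matching y values: 3, 4 (2 points).
  x = 6: rhs = 1, matching y values: 1, 6 (2 points).
Total affine count: 11.
Full point count |E(F_7)| = 11 + 1 = 12.
Hasse bound: |12 − (7+1)| = |4| = 4 ≤ 2√7 ≈ 5.2915 ✓.


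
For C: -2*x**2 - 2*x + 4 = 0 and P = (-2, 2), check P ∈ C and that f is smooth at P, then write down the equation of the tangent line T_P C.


Tangent line at P: 6*x + 12 = 0.

Step 1: f(-2, 2) = 0, so P lies on C.
Step 2: partial derivatives
  f_x(x, y) = -4*x - 2, f_y(x, y) = 0.
  f_x(P) = 6, f_y(P) = 0 (gradient nonzero, so P is smooth).
Step 3: tangent line at P: 6·(x − -2) + 0·(y − 2) = 0.
Expanding: 6*x + 12 = 0.


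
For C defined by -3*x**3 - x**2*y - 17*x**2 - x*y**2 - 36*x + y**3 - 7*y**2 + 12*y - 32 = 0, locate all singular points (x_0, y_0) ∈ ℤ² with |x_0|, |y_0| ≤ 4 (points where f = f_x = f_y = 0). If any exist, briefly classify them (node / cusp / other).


Singular points: {(-2, 2)}; classification: node.

Compute partial derivatives:
  f_x = -9*x**2 - 2*x*y - 34*x - y**2 - 36.
  f_y = -x**2 - 2*x*y + 3*y**2 - 14*y + 12.
Scan x_0 ∈ {−4, ..., 4}. For each x_0, f_y(x_0, y) is a polynomial in y; find its integer roots y ∈ {−4, ..., 4}, then test f_x and f at those candidates.
  x = -4: f_y(-4, y) = 3*y**2 - 6*y - 4; no integer root y with |y| ≤ 4.
  x = -3: f_y(-3, y) = 3*y**2 - 8*y + 3; no integer root y with |y| ≤ 4.
  x = -2: f_y(-2, y) = 3*y**2 - 10*y + 8; vanishes at y ∈ {2}. (-2, 2): f_x = 0, f = 0 — SINGULAR.
  x = -1: f_y(-1, y) = 3*y**2 - 12*y + 11; no integer root y with |y| ≤ 4.
  x = 0: f_y(0, y) = 3*y**2 - 14*y + 12; no integer root y with |y| ≤ 4.
  x = 1: f_y(1, y) = 3*y**2 - 16*y + 11; no integer root y with |y| ≤ 4.
  x = 2: f_y(2, y) = 3*y**2 - 18*y + 8; no integer root y with |y| ≤ 4.
  x = 3: f_y(3, y) = 3*y**2 - 20*y + 3; no integer root y with |y| ≤ 4.
  x = 4: f_y(4, y) = 3*y**2 - 22*y - 4; no integer root y with |y| ≤ 4.
Only singular point on the grid: (-2, 2).
Classify: substitute x = -2 + u, y = 2 + v and expand: f = -3*u**3 - u**2*v - u**2 - u*v**2 + v**3 + v**2.
No constant or linear terms (consistent with a singular point). Quadratic part: -u**2 + v**2. Cubic part: -3*u**3 - u**2*v - u*v**2 + v**3.
The quadratic part v**2 - u**2 = (v − u)(v + u) splits into two distinct linear factors, so there are two distinct tangent lines y − 2 = ±(x − -2) — this is a node (ordinary double point).
Classification: node.


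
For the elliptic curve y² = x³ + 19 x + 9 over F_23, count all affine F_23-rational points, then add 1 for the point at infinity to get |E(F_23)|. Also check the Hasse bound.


Affine points = {(0, 3), (0, 20), (1, 11), (1, 12), (2, 3), (2, 20), (3, 1), (3, 22), (7, 5), (7, 18), (8, 11), (8, 12), (9, 9), (9, 14), (10, 7), (10, 16), (11, 10), (11, 13), (14, 11), (14, 12), (15, 9), (15, 14), (16, 4), (16, 19), (17, 1), (17, 22), (21, 3), (21, 20), (22, 9), (22, 14)}; affine count = 30; |E(F_23)| = 31.

Discriminant check: Δ ∝ 4a³ + 27b² = 4·19³ + 27·9² = 4·6859 + 27·81 ≡ 22 (mod 23). Nonzero ⇒ E is nonsingular.
For each x ∈ F_23, compute rhs = x³ + 19·x + 9 mod 23, then count y ∈ F_23 with y² ≡ rhs.
  x = 0: rhs = 9, matching y values: 3, 20 (2 points).
  x = 1: rhs = 6, matching y values: 11, 12 (2 points).
  x = 2: rhs = 9, matching y values: 3, 20 (2 points).
  x = 3: rhs = 1, matching y values: 1, 22 (2 points).
  x = 4: rhs = 11, matching y values: none (0 points).
  x = 5: rhs = 22, matching y values: none (0 points).
  x = 6: rhs = 17, matching y values: none (0 points).
  x = 7: rhs = 2, matching y values: 5, 18 (2 points).
  x = 8: rhs = 6, matching y values: 11, 12 (2 points).
  x = 9: rhs = 12, matching y values: 9, 14 (2 points).
  x = 10: rhs = 3, matching y values: 7, 16 (2 points).
  x = 11: rhs = 8, matching y values: 10, 13 (2 points).
  x = 12: rhs = 10, matching y values: none (0 points).
  x = 13: rhs = 15, matching y values: none (0 points).
  x = 14: rhs = 6, matching y values: 11, 12 (2 points).
  x = 15: rhs = 12, matching y values: 9, 14 (2 points).
  x = 16: rhs = 16, matching y values: 4, 19 (2 points).
  x = 17: rhs = 1, matching y values: 1, 22 (2 points).
  x = 18: rhs = 19, matching y values: none (0 points).
  x = 19: rhs = 7, matching y values: none (0 points).
  x = 20: rhs = 17, matching y values: none (0 points).
  x = 21: rhs = 9, matching y values: 3, 20 (2 points).
  x = 22: rhs = 12, matching y values: 9, 14 (2 points).
Total affine count: 30.
Full point count |E(F_23)| = 30 + 1 = 31.
Hasse bound: |31 − (23+1)| = |7| = 7 ≤ 2√23 ≈ 9.5917 ✓.


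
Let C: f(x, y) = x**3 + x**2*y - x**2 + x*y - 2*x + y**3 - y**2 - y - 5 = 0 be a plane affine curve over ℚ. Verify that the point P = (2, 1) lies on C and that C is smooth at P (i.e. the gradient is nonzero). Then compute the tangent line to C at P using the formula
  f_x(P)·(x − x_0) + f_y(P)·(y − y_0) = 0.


Tangent line at P: 11*x + 6*y - 28 = 0.

Step 1: f(2, 1) = 0, so P lies on C.
Step 2: partial derivatives
  f_x(x, y) = 3*x**2 + 2*x*y - 2*x + y - 2, f_y(x, y) = x**2 + x + 3*y**2 - 2*y - 1.
  f_x(P) = 11, f_y(P) = 6 (gradient nonzero, so P is smooth).
Step 3: tangent line at P: 11·(x − 2) + 6·(y − 1) = 0.
Expanding: 11*x + 6*y - 28 = 0.


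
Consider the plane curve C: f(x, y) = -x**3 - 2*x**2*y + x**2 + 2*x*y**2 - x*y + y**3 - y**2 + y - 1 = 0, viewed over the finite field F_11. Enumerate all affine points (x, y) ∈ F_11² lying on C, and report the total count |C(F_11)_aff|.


Affine F_11-points: {(0, 1), (2, 3), (2, 8), (3, 1), (3, 7), (3, 9), (4, 6), (5, 2), (6, 3), (7, 1), (9, 0), (9, 2), (9, 3)}; count = 13.

For each of the 121 pairs (x, y) ∈ F_11², evaluate f(x, y) mod 11. Record the zeros.
  x = 0: [0↦10, 1↦0, 2↦5, 3↦9, 4↦7, 5↦5, 6↦9, 7↦3, 8↦4, 9↦7, 10↦7]  zeros at y ∈ {1}
  x = 1: [0↦10, 1↦10, 2↦7, 3↦7, 4↦5, 5↦7, 6↦8, 7↦3, 8↦9, 9↦10, 10↦1]  zeros at y ∈ ∅
  x = 2: [0↦6, 1↦1, 2↦8, 3↦0, 4↦5, 5↦7, 6↦1, 7↦4, 8↦0, 9↦6, 10↦6]  zeros at y ∈ {3, 8}
  x = 3: [0↦3, 1↦0, 2↦2, 3↦4, 4↦1, 5↦10, 6↦4, 7↦0, 8↦4, 9↦0, 10↦5]  zeros at y ∈ {1, 7, 9}
  x = 4: [0↦6, 1↦1, 2↦5, 3↦2, 4↦9, 5↦10, 6↦0, 7↦7, 8↦4, 9↦8, 10↦3]  zeros at y ∈ {6}
  x = 5: [0↦9, 1↦9, 2↦0, 3↦10, 4↦1, 5↦1, 6↦5, 7↦8, 8↦5, 9↦2, 10↦5]  zeros at y ∈ {2}
  x = 6: [0↦6, 1↦7, 2↦3, 3↦0, 4↦4, 5↦10, 6↦2, 7↦8, 8↦1, 9↦9, 10↦5]  zeros at y ∈ {3}
  x = 7: [0↦2, 1↦0, 2↦8, 3↦10, 4↦1, 5↦9, 6↦7, 7↦1, 8↦8, 9↦1, 10↦8]  zeros at y ∈ {1}
  x = 8: [0↦2, 1↦4, 2↦9, 3↦1, 4↦8, 5↦3, 6↦3, 7↦3, 8↦9, 9↦5, 10↦8]  zeros at y ∈ ∅
  x = 9: [0↦0, 1↦2, 2↦0, 3↦0, 4↦8, 5↦8, 6↦6, 7↦8, 8↦9, 9↦4, 10↦10]  zeros at y ∈ {0, 2, 3}
  x = 10: [0↦1, 1↦10, 2↦8, 3↦1, 4↦6, 5↦7, 6↦10, 7↦10, 8↦2, 9↦3, 10↦8]  zeros at y ∈ ∅
Collecting zeros: affine points = {(0, 1), (2, 3), (2, 8), (3, 1), (3, 7), (3, 9), (4, 6), (5, 2), (6, 3), (7, 1), (9, 0), (9, 2), (9, 3)}.
Total count |C(F_11)_aff| = 13.


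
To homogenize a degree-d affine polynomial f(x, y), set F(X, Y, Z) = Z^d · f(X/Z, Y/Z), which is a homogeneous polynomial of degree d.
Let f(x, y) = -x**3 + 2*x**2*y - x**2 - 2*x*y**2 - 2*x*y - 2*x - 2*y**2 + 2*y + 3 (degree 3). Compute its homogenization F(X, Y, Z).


F(X, Y, Z) = -X**3 + 2*X**2*Y - X**2*Z - 2*X*Y**2 - 2*X*Y*Z - 2*X*Z**2 - 2*Y**2*Z + 2*Y*Z**2 + 3*Z**3

deg(f) = 3.
Substitute x = X/Z, y = Y/Z into f, then multiply by Z^3.
  monomial -1·x^3·y^0 ↦ -1·X^3·Y^0·Z^0.
  monomial 2·x^2·y^1 ↦ 2·X^2·Y^1·Z^0.
  monomial -1·x^2·y^0 ↦ -1·X^2·Y^0·Z^1.
  monomial -2·x^1·y^2 ↦ -2·X^1·Y^2·Z^0.
  monomial -2·x^1·y^1 ↦ -2·X^1·Y^1·Z^1.
  monomial -2·x^1·y^0 ↦ -2·X^1·Y^0·Z^2.
  monomial -2·x^0·y^2 ↦ -2·X^0·Y^2·Z^1.
  monomial 2·x^0·y^1 ↦ 2·X^0·Y^1·Z^2.
  monomial 3·x^0·y^0 ↦ 3·X^0·Y^0·Z^3.
Collecting: F(X, Y, Z) = -X**3 + 2*X**2*Y - X**2*Z - 2*X*Y**2 - 2*X*Y*Z - 2*X*Z**2 - 2*Y**2*Z + 2*Y*Z**2 + 3*Z**3.


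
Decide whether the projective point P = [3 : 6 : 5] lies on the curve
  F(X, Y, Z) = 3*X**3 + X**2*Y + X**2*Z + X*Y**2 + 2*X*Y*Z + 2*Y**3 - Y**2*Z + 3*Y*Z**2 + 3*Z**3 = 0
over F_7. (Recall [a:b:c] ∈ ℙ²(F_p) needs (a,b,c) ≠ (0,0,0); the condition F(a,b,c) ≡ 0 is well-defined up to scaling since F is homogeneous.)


F(3,6,5) ≡ 5 (mod 7); P is NOT on the curve.

Evaluate F(3, 6, 5) term-by-term (mod 7).
  3*X**3 ↦ 3·27·1·1 = 81
  X**2*Y ↦ 1·9·6·1 = 54
  X**2*Z ↦ 1·9·1·5 = 45
  X*Y**2 ↦ 1·3·36·1 = 108
  2*X*Y*Z ↦ 2·3·6·5 = 180
  2*Y**3 ↦ 2·1·216·1 = 432
  -Y**2*Z ↦ -1·1·36·5 = -180
  3*Y*Z**2 ↦ 3·1·6·25 = 450
  3*Z**3 ↦ 3·1·1·125 = 375
Sum: F(3, 6, 5) = (81) + (54) + (45) + (108) + (180) + (432) + (-180) + (450) + (375) = 1545.
Reducing mod 7: 1545 ≡ 5 (mod 7).
Since F(a, b, c) ≡ 5 ≠ 0 (mod 7), P does NOT lie on the curve.


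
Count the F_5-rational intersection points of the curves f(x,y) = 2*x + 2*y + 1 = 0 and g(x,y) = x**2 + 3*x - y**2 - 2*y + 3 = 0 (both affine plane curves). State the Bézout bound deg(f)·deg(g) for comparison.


Common zeros: {(0, 2)}; count = 1; Bézout bound = 2.

deg(f) = 1, deg(g) = 2, so Bézout bound = 2.
Scan x ∈ F_5. For each x, list the y ∈ F_5 with f(x, y) ≡ 0 and those with g(x, y) ≡ 0 (mod 5); the common zeros in that column are the intersection.
  x = 0: f ≡ 0 at y ∈ {2}; g ≡ 0 at y ∈ {1, 2}; common: {2}.
  x = 1: f ≡ 0 at y ∈ {1}; g ≡ 0 at y ∈ ∅; common: ∅.
  x = 2: f ≡ 0 at y ∈ {0}; g ≡ 0 at y ∈ {1, 2}; common: ∅.
  x = 3: f ≡ 0 at y ∈ {4}; g ≡ 0 at y ∈ ∅; common: ∅.
  x = 4: f ≡ 0 at y ∈ {3}; g ≡ 0 at y ∈ ∅; common: ∅.
Collecting: common zeros = {(0, 2)}, so the count is 1.
Comparison with the Bézout bound: 1 ≤ 2 = deg(f)·deg(g), as expected for curves with no common component (the affine F_5-count falls short of the bound because intersections may lie at infinity, over extension fields, or carry multiplicity).


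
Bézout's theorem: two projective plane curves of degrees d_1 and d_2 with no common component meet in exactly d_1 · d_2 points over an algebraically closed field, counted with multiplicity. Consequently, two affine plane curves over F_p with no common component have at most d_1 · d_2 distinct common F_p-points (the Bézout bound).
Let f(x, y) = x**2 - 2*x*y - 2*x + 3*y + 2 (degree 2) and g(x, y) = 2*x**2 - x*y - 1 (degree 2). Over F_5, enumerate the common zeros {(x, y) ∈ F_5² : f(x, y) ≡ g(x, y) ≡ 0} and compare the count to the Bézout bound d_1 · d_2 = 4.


Common zeros: {(4, 4)}; count = 1; Bézout bound = 4.

deg(f) = 2, deg(g) = 2, so Bézout bound = 4.
Scan x ∈ F_5. For each x, list the y ∈ F_5 with f(x, y) ≡ 0 and those with g(x, y) ≡ 0 (mod 5); the common zeros in that column are the intersection.
  x = 0: f ≡ 0 at y ∈ {1}; g ≡ 0 at y ∈ ∅; common: ∅.
  x = 1: f ≡ 0 at y ∈ {4}; g ≡ 0 at y ∈ {1}; common: ∅.
  x = 2: f ≡ 0 at y ∈ {2}; g ≡ 0 at y ∈ {1}; common: ∅.
  x = 3: f ≡ 0 at y ∈ {0}; g ≡ 0 at y ∈ {4}; common: ∅.
  x = 4: f ≡ 0 at y ∈ {0, 1, 2, 3, 4}; g ≡ 0 at y ∈ {4}; common: {4}.
Collecting: common zeros = {(4, 4)}, so the count is 1.
Comparison with the Bézout bound: 1 ≤ 4 = deg(f)·deg(g), as expected for curves with no common component (the affine F_5-count falls short of the bound because intersections may lie at infinity, over extension fields, or carry multiplicity).


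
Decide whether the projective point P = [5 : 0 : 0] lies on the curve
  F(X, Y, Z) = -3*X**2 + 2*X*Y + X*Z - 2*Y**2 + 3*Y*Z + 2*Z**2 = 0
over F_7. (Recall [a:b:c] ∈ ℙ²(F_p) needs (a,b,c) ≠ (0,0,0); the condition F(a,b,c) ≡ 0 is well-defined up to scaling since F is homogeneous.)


F(5,0,0) ≡ 2 (mod 7); P is NOT on the curve.

Evaluate F(5, 0, 0) term-by-term (mod 7).
  -3*X**2 ↦ -3·25·1·1 = -75
  2*X*Y ↦ 2·5·0·1 = 0
  X*Z ↦ 1·5·1·0 = 0
  -2*Y**2 ↦ -2·1·0·1 = 0
  3*Y*Z ↦ 3·1·0·0 = 0
  2*Z**2 ↦ 2·1·1·0 = 0
Sum: F(5, 0, 0) = (-75) + (0) + (0) + (0) + (0) + (0) = -75.
Reducing mod 7: -75 ≡ 2 (mod 7).
Since F(a, b, c) ≡ 2 ≠ 0 (mod 7), P does NOT lie on the curve.


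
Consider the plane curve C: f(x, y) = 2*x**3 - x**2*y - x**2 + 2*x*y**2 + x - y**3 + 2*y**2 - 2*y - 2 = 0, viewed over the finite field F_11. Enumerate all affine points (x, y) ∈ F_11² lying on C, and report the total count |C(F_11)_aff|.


Affine F_11-points: {(1, 0), (1, 1), (1, 3), (2, 1), (3, 4), (3, 5), (3, 10), (4, 2), (4, 9), (4, 10), (6, 3), (7, 7), (8, 8), (9, 1)}; count = 14.

For each of the 121 pairs (x, y) ∈ F_11², evaluate f(x, y) mod 11. Record the zeros.
  x = 0: [0↦9, 1↦8, 2↦5, 3↦5, 4↦2, 5↦1, 6↦7, 7↦3, 8↦5, 9↦7, 10↦3]  zeros at y ∈ ∅
  x = 1: [0↦0, 1↦0, 2↦2, 3↦0, 4↦10, 5↦4, 6↦9, 7↦8, 8↦6, 9↦8, 10↦8]  zeros at y ∈ {0, 1, 3}
  x = 2: [0↦1, 1↦0, 2↦5, 3↦10, 4↦9, 5↦7, 6↦9, 7↦9, 8↦1, 9↦1, 10↦3]  zeros at y ∈ {1}
  x = 3: [0↦2, 1↦9, 2↦4, 3↦3, 4↦0, 5↦0, 6↦8, 7↦7, 8↦2, 9↦9, 10↦0]  zeros at y ∈ {4, 5, 10}
  x = 4: [0↦4, 1↦6, 2↦0, 3↦2, 4↦6, 5↦6, 6↦7, 7↦3, 8↦10, 9↦0, 10↦0]  zeros at y ∈ {2, 9, 10}
  x = 5: [0↦8, 1↦3, 2↦5, 3↦8, 4↦6, 5↦4, 6↦7, 7↦9, 8↦4, 9↦8, 10↦4]  zeros at y ∈ ∅
  x = 6: [0↦4, 1↦1, 2↦9, 3↦0, 4↦1, 5↦6, 6↦9, 7↦4, 8↦7, 9↦1, 10↦2]  zeros at y ∈ {3}
  x = 7: [0↦4, 1↦1, 2↦2, 3↦1, 4↦3, 5↦2, 6↦3, 7↦0, 8↦9, 9↦2, 10↦6]  zeros at y ∈ {7}
  x = 8: [0↦9, 1↦4, 2↦7, 3↦1, 4↦2, 5↦4, 6↦1, 7↦9, 8↦0, 9↦1, 10↦6]  zeros at y ∈ {8}
  x = 9: [0↦9, 1↦0, 2↦3, 3↦1, 4↦10, 5↦2, 6↦4, 7↦10, 8↦3, 9↦10, 10↦3]  zeros at y ∈ {1}
  x = 10: [0↦5, 1↦1, 2↦2, 3↦2, 4↦6, 5↦8, 6↦2, 7↦4, 8↦8, 9↦8, 10↦9]  zeros at y ∈ ∅
Collecting zeros: affine points = {(1, 0), (1, 1), (1, 3), (2, 1), (3, 4), (3, 5), (3, 10), (4, 2), (4, 9), (4, 10), (6, 3), (7, 7), (8, 8), (9, 1)}.
Total count |C(F_11)_aff| = 14.


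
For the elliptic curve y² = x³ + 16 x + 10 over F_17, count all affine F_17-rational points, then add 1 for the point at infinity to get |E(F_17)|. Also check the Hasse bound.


Affine points = {(2, 4), (2, 13), (3, 0), (4, 6), (4, 11), (6, 4), (6, 13), (8, 2), (8, 15), (9, 4), (9, 13), (11, 2), (11, 15), (12, 3), (12, 14), (13, 1), (13, 16), (15, 2), (15, 15)}; affine count = 19; |E(F_17)| = 20.

Discriminant check: Δ ∝ 4a³ + 27b² = 4·16³ + 27·10² = 4·4096 + 27·100 ≡ 10 (mod 17). Nonzero ⇒ E is nonsingular.
For each x ∈ F_17, compute rhs = x³ + 16·x + 10 mod 17, then count y ∈ F_17 with y² ≡ rhs.
  x = 0: rhs = 10, matching y values: none (0 points).
  x = 1: rhs = 10, matching y values: none (0 points).
  x = 2: rhs = 16, matching y values: 4, 13 (2 points).
  x = 3: rhs = 0, matching y values: 0 (1 points).
  x = 4: rhs = 2, matching y values: 6, 11 (2 points).
  x = 5: rhs = 11, matching y values: none (0 points).
  x = 6: rhs = 16, matching y values: 4, 13 (2 points).
  x = 7: rhs = 6, matching y values: none (0 points).
  x = 8: rhs = 4, matching y values: 2, 15 (2 points).
  x = 9: rhs = 16, matching y values: 4, 13 (2 points).
  x = 10: rhs = 14, matching y values: none (0 points).
  x = 11: rhs = 4, matching y values: 2, 15 (2 points).
  x = 12: rhs = 9, matching y values: 3, 14 (2 points).
  x = 13: rhs = 1, matching y values: 1, 16 (2 points).
  x = 14: rhs = 3, matching y values: none (0 points).
  x = 15: rhs = 4, matching y values: 2, 15 (2 points).
  x = 16: rhs = 10, matching y values: none (0 points).
Total affine count: 19.
Full point count |E(F_17)| = 19 + 1 = 20.
Hasse bound: |20 − (17+1)| = |2| = 2 ≤ 2√17 ≈ 8.2462 ✓.


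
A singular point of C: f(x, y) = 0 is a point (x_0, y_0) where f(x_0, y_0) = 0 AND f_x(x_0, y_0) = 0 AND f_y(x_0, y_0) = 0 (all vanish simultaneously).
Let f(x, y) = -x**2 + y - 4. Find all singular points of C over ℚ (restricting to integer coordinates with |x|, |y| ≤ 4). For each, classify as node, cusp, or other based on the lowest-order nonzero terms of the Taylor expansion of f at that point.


No singular points in the scanned grid; C is smooth there.

Compute partial derivatives:
  f_x = -2*x.
  f_y = 1.
f_y = 1 is a nonzero constant, so f_y never vanishes: no point (x, y) can satisfy f = f_x = f_y = 0. In particular no (x, y) ∈ {−4, ..., 4}² is singular; the curve is smooth.


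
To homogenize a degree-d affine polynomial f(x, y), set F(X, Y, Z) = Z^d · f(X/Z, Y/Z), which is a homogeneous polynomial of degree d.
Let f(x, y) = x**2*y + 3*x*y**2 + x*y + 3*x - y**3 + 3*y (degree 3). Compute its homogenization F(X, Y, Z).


F(X, Y, Z) = X**2*Y + 3*X*Y**2 + X*Y*Z + 3*X*Z**2 - Y**3 + 3*Y*Z**2

deg(f) = 3.
Substitute x = X/Z, y = Y/Z into f, then multiply by Z^3.
  monomial 1·x^2·y^1 ↦ 1·X^2·Y^1·Z^0.
  monomial 3·x^1·y^2 ↦ 3·X^1·Y^2·Z^0.
  monomial 1·x^1·y^1 ↦ 1·X^1·Y^1·Z^1.
  monomial 3·x^1·y^0 ↦ 3·X^1·Y^0·Z^2.
  monomial -1·x^0·y^3 ↦ -1·X^0·Y^3·Z^0.
  monomial 3·x^0·y^1 ↦ 3·X^0·Y^1·Z^2.
Collecting: F(X, Y, Z) = X**2*Y + 3*X*Y**2 + X*Y*Z + 3*X*Z**2 - Y**3 + 3*Y*Z**2.


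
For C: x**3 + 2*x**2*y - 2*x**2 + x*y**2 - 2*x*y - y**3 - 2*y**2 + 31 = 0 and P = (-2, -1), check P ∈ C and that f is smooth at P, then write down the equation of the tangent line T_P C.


Tangent line at P: 31*x + 17*y + 79 = 0.

Step 1: f(-2, -1) = 0, so P lies on C.
Step 2: partial derivatives
  f_x(x, y) = 3*x**2 + 4*x*y - 4*x + y**2 - 2*y, f_y(x, y) = 2*x**2 + 2*x*y - 2*x - 3*y**2 - 4*y.
  f_x(P) = 31, f_y(P) = 17 (gradient nonzero, so P is smooth).
Step 3: tangent line at P: 31·(x − -2) + 17·(y − -1) = 0.
Expanding: 31*x + 17*y + 79 = 0.


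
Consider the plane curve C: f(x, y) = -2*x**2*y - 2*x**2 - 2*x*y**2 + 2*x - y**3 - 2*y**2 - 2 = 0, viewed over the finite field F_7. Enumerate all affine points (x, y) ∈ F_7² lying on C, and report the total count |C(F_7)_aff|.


Affine F_7-points: {(0, 4), (2, 1), (3, 0), (4, 4), (5, 0), (5, 1)}; count = 6.

For each of the 49 pairs (x, y) ∈ F_7², evaluate f(x, y) mod 7. Record the zeros.
  x = 0: [0↦5, 1↦2, 2↦3, 3↦2, 4↦0, 5↦5, 6↦4]  zeros at y ∈ {4}
  x = 1: [0↦5, 1↦5, 2↦5, 3↦6, 4↦2, 5↦1, 6↦4]  zeros at y ∈ ∅
  x = 2: [0↦1, 1↦0, 2↦2, 3↦1, 4↦5, 5↦1, 6↦4]  zeros at y ∈ {1}
  x = 3: [0↦0, 1↦1, 2↦1, 3↦1, 4↦2, 5↦5, 6↦4]  zeros at y ∈ {0}
  x = 4: [0↦2, 1↦1, 2↦2, 3↦6, 4↦0, 5↦6, 6↦4]  zeros at y ∈ {4}
  x = 5: [0↦0, 1↦0, 2↦5, 3↦2, 4↦6, 5↦4, 6↦4]  zeros at y ∈ {0, 1}
  x = 6: [0↦1, 1↦5, 2↦3, 3↦3, 4↦6, 5↦6, 6↦4]  zeros at y ∈ ∅
Collecting zeros: affine points = {(0, 4), (2, 1), (3, 0), (4, 4), (5, 0), (5, 1)}.
Total count |C(F_7)_aff| = 6.


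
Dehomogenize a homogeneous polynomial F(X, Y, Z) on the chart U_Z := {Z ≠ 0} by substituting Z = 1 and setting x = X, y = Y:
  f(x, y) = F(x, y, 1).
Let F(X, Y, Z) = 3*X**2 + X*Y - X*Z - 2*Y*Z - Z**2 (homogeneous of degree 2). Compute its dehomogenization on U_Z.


f(x, y) = 3*x**2 + x*y - x - 2*y - 1

On U_Z we set Z = 1. Each monomial c·X^i·Y^j·Z^k in F becomes c·x^i·y^j·1^k = c·x^i·y^j.
Substituting Z = 1: F(X, Y, 1) = 3*x**2 + x*y - x - 2*y - 1.
Note: deg(f) ≤ deg(F) = 2; strict inequality happens when F is divisible by Z (lost terms).


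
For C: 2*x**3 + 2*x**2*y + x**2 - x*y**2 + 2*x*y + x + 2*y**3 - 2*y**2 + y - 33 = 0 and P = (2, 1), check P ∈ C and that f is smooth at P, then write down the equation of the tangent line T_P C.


Tangent line at P: 38*x + 11*y - 87 = 0.

Step 1: f(2, 1) = 0, so P lies on C.
Step 2: partial derivatives
  f_x(x, y) = 6*x**2 + 4*x*y + 2*x - y**2 + 2*y + 1, f_y(x, y) = 2*x**2 - 2*x*y + 2*x + 6*y**2 - 4*y + 1.
  f_x(P) = 38, f_y(P) = 11 (gradient nonzero, so P is smooth).
Step 3: tangent line at P: 38·(x − 2) + 11·(y − 1) = 0.
Expanding: 38*x + 11*y - 87 = 0.


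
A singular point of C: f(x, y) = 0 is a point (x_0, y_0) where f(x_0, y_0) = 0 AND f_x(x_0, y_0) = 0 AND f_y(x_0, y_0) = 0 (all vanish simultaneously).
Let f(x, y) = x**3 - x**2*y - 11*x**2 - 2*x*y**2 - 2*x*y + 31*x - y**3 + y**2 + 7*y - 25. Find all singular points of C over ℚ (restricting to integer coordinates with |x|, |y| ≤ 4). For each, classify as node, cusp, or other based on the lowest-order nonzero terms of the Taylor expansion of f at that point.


Singular points: {(3, -2)}; classification: cusp.

Compute partial derivatives:
  f_x = 3*x**2 - 2*x*y - 22*x - 2*y**2 - 2*y + 31.
  f_y = -x**2 - 4*x*y - 2*x - 3*y**2 + 2*y + 7.
Scan x_0 ∈ {−4, ..., 4}. For each x_0, f_y(x_0, y) is a polynomial in y; find its integer roots y ∈ {−4, ..., 4}, then test f_x and f at those candidates.
  x = -4: f_y(-4, y) = -3*y**2 + 18*y - 1; no integer root y with |y| ≤ 4.
  x = -3: f_y(-3, y) = -3*y**2 + 14*y + 4; no integer root y with |y| ≤ 4.
  x = -2: f_y(-2, y) = -3*y**2 + 10*y + 7; no integer root y with |y| ≤ 4.
  x = -1: f_y(-1, y) = -3*y**2 + 6*y + 8; no integer root y with |y| ≤ 4.
  x = 0: f_y(0, y) = -3*y**2 + 2*y + 7; no integer root y with |y| ≤ 4.
  x = 1: f_y(1, y) = -3*y**2 - 2*y + 4; no integer root y with |y| ≤ 4.
  x = 2: f_y(2, y) = -3*y**2 - 6*y - 1; no integer root y with |y| ≤ 4.
  x = 3: f_y(3, y) = -3*y**2 - 10*y - 8; vanishes at y ∈ {-2}. (3, -2): f_x = 0, f = 0 — SINGULAR.
  x = 4: f_y(4, y) = -3*y**2 - 14*y - 17; no integer root y with |y| ≤ 4.
Only singular point on the grid: (3, -2).
Classify: substitute x = 3 + u, y = -2 + v and expand: f = u**3 - u**2*v - 2*u*v**2 - v**3 + v**2.
No constant or linear terms (consistent with a singular point). Quadratic part: v**2. Cubic part: u**3 - u**2*v - 2*u*v**2 - v**3.
The quadratic part v**2 is a perfect square, so there is a single (double) tangent line v = 0, i.e. y = -2. Restricting the cubic part to that line (v = 0) leaves u**3 ≠ 0, so f is not divisible by v and the branch is v² ≈ -u**3 to lowest order — this is a cusp.
Classification: cusp.


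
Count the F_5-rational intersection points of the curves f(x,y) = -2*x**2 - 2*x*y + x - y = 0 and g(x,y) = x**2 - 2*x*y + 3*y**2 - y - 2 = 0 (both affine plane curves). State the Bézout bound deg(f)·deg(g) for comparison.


Common zeros: ∅; count = 0; Bézout bound = 4.

deg(f) = 2, deg(g) = 2, so Bézout bound = 4.
Scan x ∈ F_5. For each x, list the y ∈ F_5 with f(x, y) ≡ 0 and those with g(x, y) ≡ 0 (mod 5); the common zeros in that column are the intersection.
  x = 0: f ≡ 0 at y ∈ {0}; g ≡ 0 at y ∈ {1}; common: ∅.
  x = 1: f ≡ 0 at y ∈ {3}; g ≡ 0 at y ∈ {2, 4}; common: ∅.
  x = 2: f ≡ 0 at y ∈ ∅; g ≡ 0 at y ∈ {1, 4}; common: ∅.
  x = 3: f ≡ 0 at y ∈ {0}; g ≡ 0 at y ∈ {2}; common: ∅.
  x = 4: f ≡ 0 at y ∈ {3}; g ≡ 0 at y ∈ ∅; common: ∅.
Collecting: common zeros = ∅, so the count is 0.
Comparison with the Bézout bound: 0 ≤ 4 = deg(f)·deg(g), as expected for curves with no common component (the affine F_5-count falls short of the bound because intersections may lie at infinity, over extension fields, or carry multiplicity).


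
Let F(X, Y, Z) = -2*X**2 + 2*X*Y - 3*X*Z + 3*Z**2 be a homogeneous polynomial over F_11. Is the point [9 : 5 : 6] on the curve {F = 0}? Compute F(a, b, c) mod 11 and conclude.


F(9,5,6) ≡ 6 (mod 11); P is NOT on the curve.

Evaluate F(9, 5, 6) term-by-term (mod 11).
  -2*X**2 ↦ -2·81·1·1 = -162
  2*X*Y ↦ 2·9·5·1 = 90
  -3*X*Z ↦ -3·9·1·6 = -162
  3*Z**2 ↦ 3·1·1·36 = 108
Sum: F(9, 5, 6) = (-162) + (90) + (-162) + (108) = -126.
Reducing mod 11: -126 ≡ 6 (mod 11).
Since F(a, b, c) ≡ 6 ≠ 0 (mod 11), P does NOT lie on the curve.


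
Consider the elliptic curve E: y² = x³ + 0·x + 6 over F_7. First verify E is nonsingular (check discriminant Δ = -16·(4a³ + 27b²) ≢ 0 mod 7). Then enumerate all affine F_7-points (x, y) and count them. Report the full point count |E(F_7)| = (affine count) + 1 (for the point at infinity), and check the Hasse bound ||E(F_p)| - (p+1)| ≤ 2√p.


Affine points = {(1, 0), (2, 0), (4, 0)}; affine count = 3; |E(F_7)| = 4.

Discriminant check: Δ ∝ 4a³ + 27b² = 4·0³ + 27·6² = 4·0 + 27·36 ≡ 6 (mod 7). Nonzero ⇒ E is nonsingular.
For each x ∈ F_7, compute rhs = x³ + 0·x + 6 mod 7, then count y ∈ F_7 with y² ≡ rhs.
  x = 0: rhs = 6, matching y values: none (0 points).
  x = 1: rhs = 0, matching y values: 0 (1 points).
  x = 2: rhs = 0, matching y values: 0 (1 points).
  x = 3: rhs = 5, matching y values: none (0 points).
  x = 4: rhs = 0, matching y values: 0 (1 points).
  x = 5: rhs = 5, matching y values: none (0 points).
  x = 6: rhs = 5, matching y values: none (0 points).
Total affine count: 3.
Full point count |E(F_7)| = 3 + 1 = 4.
Hasse bound: |4 − (7+1)| = |-4| = 4 ≤ 2√7 ≈ 5.2915 ✓.


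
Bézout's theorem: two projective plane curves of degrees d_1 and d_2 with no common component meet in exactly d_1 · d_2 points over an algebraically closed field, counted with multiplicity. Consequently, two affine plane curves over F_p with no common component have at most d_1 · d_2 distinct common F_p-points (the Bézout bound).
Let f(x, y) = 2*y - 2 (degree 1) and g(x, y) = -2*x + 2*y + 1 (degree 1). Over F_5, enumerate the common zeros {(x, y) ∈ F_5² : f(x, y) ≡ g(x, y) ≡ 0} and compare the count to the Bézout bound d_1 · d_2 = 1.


Common zeros: {(4, 1)}; count = 1; Bézout bound = 1.

deg(f) = 1, deg(g) = 1, so Bézout bound = 1.
Scan x ∈ F_5. For each x, list the y ∈ F_5 with f(x, y) ≡ 0 and those with g(x, y) ≡ 0 (mod 5); the common zeros in that column are the intersection.
  x = 0: f ≡ 0 at y ∈ {1}; g ≡ 0 at y ∈ {2}; common: ∅.
  x = 1: f ≡ 0 at y ∈ {1}; g ≡ 0 at y ∈ {3}; common: ∅.
  x = 2: f ≡ 0 at y ∈ {1}; g ≡ 0 at y ∈ {4}; common: ∅.
  x = 3: f ≡ 0 at y ∈ {1}; g ≡ 0 at y ∈ {0}; common: ∅.
  x = 4: f ≡ 0 at y ∈ {1}; g ≡ 0 at y ∈ {1}; common: {1}.
Collecting: common zeros = {(4, 1)}, so the count is 1.
Comparison with the Bézout bound: 1 ≤ 1 = deg(f)·deg(g), as expected for curves with no common component (the bound is attained).


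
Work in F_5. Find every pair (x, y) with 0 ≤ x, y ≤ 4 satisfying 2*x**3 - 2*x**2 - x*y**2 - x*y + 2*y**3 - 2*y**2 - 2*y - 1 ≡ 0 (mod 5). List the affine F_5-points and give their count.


Affine F_5-points: {(1, 1), (2, 4), (3, 0), (4, 0), (4, 1), (4, 2)}; count = 6.

For each of the 25 pairs (x, y) ∈ F_5², evaluate f(x, y) mod 5. Record the zeros.
  x = 0: [0↦4, 1↦2, 2↦3, 3↦4, 4↦2]  zeros at y ∈ ∅
  x = 1: [0↦4, 1↦0, 2↦2, 3↦2, 4↦2]  zeros at y ∈ {1}
  x = 2: [0↦2, 1↦1, 2↦4, 3↦3, 4↦0]  zeros at y ∈ {4}
  x = 3: [0↦0, 1↦2, 2↦1, 3↦4, 4↦3]  zeros at y ∈ {0}
  x = 4: [0↦0, 1↦0, 2↦0, 3↦2, 4↦3]  zeros at y ∈ {0, 1, 2}
Collecting zeros: affine points = {(1, 1), (2, 4), (3, 0), (4, 0), (4, 1), (4, 2)}.
Total count |C(F_5)_aff| = 6.


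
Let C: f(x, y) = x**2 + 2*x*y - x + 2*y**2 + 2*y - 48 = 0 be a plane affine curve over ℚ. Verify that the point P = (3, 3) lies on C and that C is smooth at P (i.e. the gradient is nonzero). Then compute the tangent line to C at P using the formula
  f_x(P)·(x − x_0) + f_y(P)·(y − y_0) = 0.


Tangent line at P: 11*x + 20*y - 93 = 0.

Step 1: f(3, 3) = 0, so P lies on C.
Step 2: partial derivatives
  f_x(x, y) = 2*x + 2*y - 1, f_y(x, y) = 2*x + 4*y + 2.
  f_x(P) = 11, f_y(P) = 20 (gradient nonzero, so P is smooth).
Step 3: tangent line at P: 11·(x − 3) + 20·(y − 3) = 0.
Expanding: 11*x + 20*y - 93 = 0.


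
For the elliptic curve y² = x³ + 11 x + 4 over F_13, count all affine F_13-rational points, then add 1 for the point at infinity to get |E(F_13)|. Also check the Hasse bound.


Affine points = {(0, 2), (0, 11), (1, 4), (1, 9), (3, 5), (3, 8), (6, 0), (9, 0), (10, 3), (10, 10), (11, 0)}; affine count = 11; |E(F_13)| = 12.

Discriminant check: Δ ∝ 4a³ + 27b² = 4·11³ + 27·4² = 4·1331 + 27·16 ≡ 10 (mod 13). Nonzero ⇒ E is nonsingular.
For each x ∈ F_13, compute rhs = x³ + 11·x + 4 mod 13, then count y ∈ F_13 with y² ≡ rhs.
  x = 0: rhs = 4, matching y values: 2, 11 (2 points).
  x = 1: rhs = 3, matching y values: 4, 9 (2 points).
  x = 2: rhs = 8, matching y values: none (0 points).
  x = 3: rhs = 12, matching y values: 5, 8 (2 points).
  x = 4: rhs = 8, matching y values: none (0 points).
  x = 5: rhs = 2, matching y values: none (0 points).
  x = 6: rhs = 0, matching y values: 0 (1 points).
  x = 7: rhs = 8, matching y values: none (0 points).
  x = 8: rhs = 6, matching y values: none (0 points).
  x = 9: rhs = 0, matching y values: 0 (1 points).
  x = 10: rhs = 9, matching y values: 3, 10 (2 points).
  x = 11: rhs = 0, matching y values: 0 (1 points).
  x = 12: rhs = 5, matching y values: none (0 points).
Total affine count: 11.
Full point count |E(F_13)| = 11 + 1 = 12.
Hasse bound: |12 − (13+1)| = |-2| = 2 ≤ 2√13 ≈ 7.2111 ✓.
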